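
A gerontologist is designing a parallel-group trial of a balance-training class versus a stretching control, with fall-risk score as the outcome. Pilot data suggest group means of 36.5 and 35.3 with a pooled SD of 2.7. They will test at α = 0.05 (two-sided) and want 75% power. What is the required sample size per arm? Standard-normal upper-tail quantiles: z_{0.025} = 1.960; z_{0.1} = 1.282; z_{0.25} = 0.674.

Cohen's d = |M₁ − M₂| / SD_pooled = |36.5 − 35.3| / 2.7 = 1.2 / 2.7 = 0.444.
For two independent groups with equal n: n = 2·((z_{α/2} + z_β) / d)².
z_{α/2} + z_β = 1.960 + 0.674 = 2.634.
n = 2 × (2.634 / 0.444)² = 2 × 5.932² = 2 × 35.19 = 70.4.
Round up to the next whole participant.

n = 71 per group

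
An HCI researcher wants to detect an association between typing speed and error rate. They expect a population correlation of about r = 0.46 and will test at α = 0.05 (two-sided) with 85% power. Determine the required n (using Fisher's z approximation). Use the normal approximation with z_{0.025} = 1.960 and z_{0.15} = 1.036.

n = 40

Fisher's z: C = ½·ln((1+r)/(1−r)) = ½·ln(2.7037) = 0.4973.
n = ((z_{α/2} + z_β)/C)² + 3.
(1.960 + 1.036) / 0.4973 = 2.996 / 0.4973 = 6.025.
n = 6.025² + 3 = 36.29 + 3 = 39.3.
Round up.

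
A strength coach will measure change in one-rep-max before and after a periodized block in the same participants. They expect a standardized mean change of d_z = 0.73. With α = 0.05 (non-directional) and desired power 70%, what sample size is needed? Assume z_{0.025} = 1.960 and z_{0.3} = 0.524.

For a paired (one-sample on differences) test: n = ((z_{α/2} + z_β) / d)².
z_{α/2} + z_β = 1.960 + 0.524 = 2.484.
n = (2.484 / 0.73)² = 3.403² = 11.58.
Round up.

n = 12 pairs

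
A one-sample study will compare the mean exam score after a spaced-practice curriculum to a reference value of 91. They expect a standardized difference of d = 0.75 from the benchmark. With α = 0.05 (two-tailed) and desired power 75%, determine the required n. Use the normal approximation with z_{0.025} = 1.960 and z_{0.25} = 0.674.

For a one-sample test: n = ((z_{α/2} + z_β) / d)².
z_{α/2} + z_β = 1.960 + 0.674 = 2.634.
n = (2.634 / 0.75)² = 3.512² = 12.33.
Round up.

n = 13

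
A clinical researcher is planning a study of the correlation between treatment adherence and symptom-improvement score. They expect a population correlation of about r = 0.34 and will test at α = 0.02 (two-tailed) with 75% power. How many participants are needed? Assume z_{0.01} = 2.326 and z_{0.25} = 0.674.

n = 75

Fisher's z: C = ½·ln((1+r)/(1−r)) = ½·ln(2.0303) = 0.3541.
n = ((z_{α/2} + z_β)/C)² + 3.
(2.326 + 0.674) / 0.3541 = 3.000 / 0.3541 = 8.472.
n = 8.472² + 3 = 71.78 + 3 = 74.8.
Round up.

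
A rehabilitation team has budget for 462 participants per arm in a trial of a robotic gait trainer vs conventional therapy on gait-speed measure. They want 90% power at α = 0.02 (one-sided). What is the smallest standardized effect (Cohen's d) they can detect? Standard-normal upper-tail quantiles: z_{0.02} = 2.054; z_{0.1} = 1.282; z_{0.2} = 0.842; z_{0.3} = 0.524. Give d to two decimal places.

For two independent groups of n = 462 each: d_min = (z_{α} + z_β)·√(2/n).
z-sum = 2.054 + 1.282 = 3.336.
d_min = 3.336 × √(2/462) = 3.336 × 0.0658 = 0.219.

d_min ≈ 0.22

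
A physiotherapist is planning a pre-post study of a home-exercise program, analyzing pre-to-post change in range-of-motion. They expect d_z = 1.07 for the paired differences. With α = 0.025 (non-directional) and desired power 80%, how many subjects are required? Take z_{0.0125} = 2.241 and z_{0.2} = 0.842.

n = 9 pairs

For a paired (one-sample on differences) test: n = ((z_{α/2} + z_β) / d)².
z_{α/2} + z_β = 2.241 + 0.842 = 3.083.
n = (3.083 / 1.07)² = 2.881² = 8.30.
Round up.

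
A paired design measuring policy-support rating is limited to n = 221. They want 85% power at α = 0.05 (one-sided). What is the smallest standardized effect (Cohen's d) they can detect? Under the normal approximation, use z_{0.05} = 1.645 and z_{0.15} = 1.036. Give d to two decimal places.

d_min ≈ 0.18

For a single sample (or paired design) of n = 221: d_min = (z_{α} + z_β)/√n.
z-sum = 1.645 + 1.036 = 2.681.
d_min = 2.681 / √221 = 2.681 / 14.866 = 0.180.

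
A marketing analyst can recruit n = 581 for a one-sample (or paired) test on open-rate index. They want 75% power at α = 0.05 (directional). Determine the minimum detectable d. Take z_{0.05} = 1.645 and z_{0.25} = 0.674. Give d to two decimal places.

d_min ≈ 0.10

For a single sample (or paired design) of n = 581: d_min = (z_{α} + z_β)/√n.
z-sum = 1.645 + 0.674 = 2.319.
d_min = 2.319 / √581 = 2.319 / 24.104 = 0.096.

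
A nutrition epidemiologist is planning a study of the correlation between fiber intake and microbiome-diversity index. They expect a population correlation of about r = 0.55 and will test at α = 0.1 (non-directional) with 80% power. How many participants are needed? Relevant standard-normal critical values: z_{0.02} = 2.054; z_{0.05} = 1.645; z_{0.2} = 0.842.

Fisher's z: C = ½·ln((1+r)/(1−r)) = ½·ln(3.4444) = 0.6184.
n = ((z_{α/2} + z_β)/C)² + 3.
(1.645 + 0.842) / 0.6184 = 2.487 / 0.6184 = 4.022.
n = 4.022² + 3 = 16.17 + 3 = 19.2.
Round up.

n = 20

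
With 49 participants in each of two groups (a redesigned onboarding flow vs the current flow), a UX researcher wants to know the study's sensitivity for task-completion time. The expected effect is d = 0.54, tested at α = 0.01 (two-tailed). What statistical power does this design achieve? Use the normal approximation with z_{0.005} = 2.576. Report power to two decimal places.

power ≈ 0.54

For two equal groups, power = Φ(d·√(n/2) − z_{α/2}).
d·√(n/2) = 0.54 × √(49/2) = 0.54 × 4.950 = 2.673.
z_β = 2.673 − 2.576 = 0.097.
Power = Φ(0.097) = 0.539.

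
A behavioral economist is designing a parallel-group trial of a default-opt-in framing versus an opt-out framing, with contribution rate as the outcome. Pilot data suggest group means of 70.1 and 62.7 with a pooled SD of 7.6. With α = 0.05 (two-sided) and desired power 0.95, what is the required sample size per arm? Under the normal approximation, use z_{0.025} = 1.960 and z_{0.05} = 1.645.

Cohen's d = |M₁ − M₂| / SD_pooled = |70.1 − 62.7| / 7.6 = 7.4 / 7.6 = 0.974.
For two independent groups with equal n: n = 2·((z_{α/2} + z_β) / d)².
z_{α/2} + z_β = 1.960 + 1.645 = 3.605.
n = 2 × (3.605 / 0.974)² = 2 × 3.701² = 2 × 13.70 = 27.4.
Round up to the next whole participant.

n = 28 per group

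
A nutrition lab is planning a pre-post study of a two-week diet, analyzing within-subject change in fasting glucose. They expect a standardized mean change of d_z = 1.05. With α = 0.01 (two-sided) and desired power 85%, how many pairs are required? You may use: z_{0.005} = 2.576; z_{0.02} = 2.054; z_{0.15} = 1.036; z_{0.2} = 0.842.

n = 12 pairs

For a paired (one-sample on differences) test: n = ((z_{α/2} + z_β) / d)².
z_{α/2} + z_β = 2.576 + 1.036 = 3.612.
n = (3.612 / 1.05)² = 3.440² = 11.83.
Round up.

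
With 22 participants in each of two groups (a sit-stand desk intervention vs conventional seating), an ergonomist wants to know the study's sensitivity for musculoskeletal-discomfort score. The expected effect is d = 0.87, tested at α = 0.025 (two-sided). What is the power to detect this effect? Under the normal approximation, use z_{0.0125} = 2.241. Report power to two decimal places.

power ≈ 0.74

For two equal groups, power = Φ(d·√(n/2) − z_{α/2}).
d·√(n/2) = 0.87 × √(22/2) = 0.87 × 3.317 = 2.885.
z_β = 2.885 − 2.241 = 0.644.
Power = Φ(0.644) = 0.740.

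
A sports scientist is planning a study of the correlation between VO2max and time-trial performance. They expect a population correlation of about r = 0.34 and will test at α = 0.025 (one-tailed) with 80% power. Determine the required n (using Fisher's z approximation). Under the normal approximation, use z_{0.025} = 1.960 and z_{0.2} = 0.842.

n = 66

Fisher's z: C = ½·ln((1+r)/(1−r)) = ½·ln(2.0303) = 0.3541.
n = ((z_{α} + z_β)/C)² + 3.
(1.960 + 0.842) / 0.3541 = 2.802 / 0.3541 = 7.913.
n = 7.913² + 3 = 62.62 + 3 = 65.6.
Round up.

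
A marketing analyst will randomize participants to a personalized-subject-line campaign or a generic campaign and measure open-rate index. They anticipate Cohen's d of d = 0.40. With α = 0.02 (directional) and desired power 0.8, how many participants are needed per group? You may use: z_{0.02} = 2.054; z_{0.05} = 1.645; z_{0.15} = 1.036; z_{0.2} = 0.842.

n = 105 per group

For two independent groups with equal n: n = 2·((z_{α} + z_β) / d)².
z_{α} + z_β = 2.054 + 0.842 = 2.896.
n = 2 × (2.896 / 0.40)² = 2 × 7.240² = 2 × 52.42 = 104.8.
Round up to the next whole participant.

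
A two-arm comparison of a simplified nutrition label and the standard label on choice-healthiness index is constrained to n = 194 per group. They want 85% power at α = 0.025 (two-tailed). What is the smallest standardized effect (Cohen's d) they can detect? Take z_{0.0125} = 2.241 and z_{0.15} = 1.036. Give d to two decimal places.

For two independent groups of n = 194 each: d_min = (z_{α/2} + z_β)·√(2/n).
z-sum = 2.241 + 1.036 = 3.277.
d_min = 3.277 × √(2/194) = 3.277 × 0.1015 = 0.333.

d_min ≈ 0.33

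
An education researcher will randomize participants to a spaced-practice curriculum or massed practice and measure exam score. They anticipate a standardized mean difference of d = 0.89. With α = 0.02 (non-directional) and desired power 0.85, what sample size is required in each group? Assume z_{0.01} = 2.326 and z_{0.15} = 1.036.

n = 29 per group

For two independent groups with equal n: n = 2·((z_{α/2} + z_β) / d)².
z_{α/2} + z_β = 2.326 + 1.036 = 3.362.
n = 2 × (3.362 / 0.89)² = 2 × 3.778² = 2 × 14.27 = 28.5.
Round up to the next whole participant.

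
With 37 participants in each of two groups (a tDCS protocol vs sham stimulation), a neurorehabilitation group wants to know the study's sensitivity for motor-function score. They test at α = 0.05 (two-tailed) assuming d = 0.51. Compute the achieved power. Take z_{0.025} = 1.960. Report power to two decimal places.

power ≈ 0.59

For two equal groups, power = Φ(d·√(n/2) − z_{α/2}).
d·√(n/2) = 0.51 × √(37/2) = 0.51 × 4.301 = 2.194.
z_β = 2.194 − 1.960 = 0.234.
Power = Φ(0.234) = 0.592.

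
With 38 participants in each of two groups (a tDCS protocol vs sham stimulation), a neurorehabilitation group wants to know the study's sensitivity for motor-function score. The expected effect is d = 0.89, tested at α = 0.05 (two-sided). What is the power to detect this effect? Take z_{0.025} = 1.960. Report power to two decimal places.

For two equal groups, power = Φ(d·√(n/2) − z_{α/2}).
d·√(n/2) = 0.89 × √(38/2) = 0.89 × 4.359 = 3.879.
z_β = 3.879 − 1.960 = 1.919.
Power = Φ(1.919) = 0.973.

power ≈ 0.97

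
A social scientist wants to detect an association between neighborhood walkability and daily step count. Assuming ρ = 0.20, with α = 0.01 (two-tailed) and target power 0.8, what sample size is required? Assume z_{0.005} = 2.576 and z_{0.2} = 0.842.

n = 288

Fisher's z: C = ½·ln((1+r)/(1−r)) = ½·ln(1.5000) = 0.2027.
n = ((z_{α/2} + z_β)/C)² + 3.
(2.576 + 0.842) / 0.2027 = 3.418 / 0.2027 = 16.862.
n = 16.862² + 3 = 284.34 + 3 = 287.3.
Round up.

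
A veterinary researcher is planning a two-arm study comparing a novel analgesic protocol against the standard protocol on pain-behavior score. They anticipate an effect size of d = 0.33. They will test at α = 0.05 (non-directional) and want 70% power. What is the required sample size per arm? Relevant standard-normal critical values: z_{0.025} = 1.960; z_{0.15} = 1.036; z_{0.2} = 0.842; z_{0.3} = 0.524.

n = 114 per group

For two independent groups with equal n: n = 2·((z_{α/2} + z_β) / d)².
z_{α/2} + z_β = 1.960 + 0.524 = 2.484.
n = 2 × (2.484 / 0.33)² = 2 × 7.527² = 2 × 56.66 = 113.3.
Round up to the next whole participant.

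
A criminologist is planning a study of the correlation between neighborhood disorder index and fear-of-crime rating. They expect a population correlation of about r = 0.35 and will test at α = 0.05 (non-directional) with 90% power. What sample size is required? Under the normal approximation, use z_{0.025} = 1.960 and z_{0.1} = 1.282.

Fisher's z: C = ½·ln((1+r)/(1−r)) = ½·ln(2.0769) = 0.3654.
n = ((z_{α/2} + z_β)/C)² + 3.
(1.960 + 1.282) / 0.3654 = 3.242 / 0.3654 = 8.872.
n = 8.872² + 3 = 78.72 + 3 = 81.7.
Round up.

n = 82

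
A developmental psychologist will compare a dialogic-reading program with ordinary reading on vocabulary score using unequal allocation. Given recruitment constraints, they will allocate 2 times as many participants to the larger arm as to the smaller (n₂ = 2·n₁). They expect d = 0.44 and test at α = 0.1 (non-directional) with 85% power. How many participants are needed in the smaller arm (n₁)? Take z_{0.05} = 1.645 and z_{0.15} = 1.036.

With allocation ratio k = n₂/n₁ = 2, Var(x̄₁−x̄₂) = σ²(1/n₁ + 1/(k·n₁)) = σ²·(k+1)/(k·n₁).
So n₁ = (1 + 1/k)·((z_{α/2} + z_β)/d)² = 1.500 × (2.681/0.44)².
n₁ = 1.500 × 37.13 = 55.7.
Round up: n₁ = 56, giving n₂ = 2 × 56 = 112.

n₁ = 56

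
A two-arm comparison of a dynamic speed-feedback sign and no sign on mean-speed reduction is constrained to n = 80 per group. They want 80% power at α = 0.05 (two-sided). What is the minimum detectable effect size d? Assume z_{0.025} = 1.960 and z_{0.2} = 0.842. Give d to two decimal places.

d_min ≈ 0.44

For two independent groups of n = 80 each: d_min = (z_{α/2} + z_β)·√(2/n).
z-sum = 1.960 + 0.842 = 2.802.
d_min = 2.802 × √(2/80) = 2.802 × 0.1581 = 0.443.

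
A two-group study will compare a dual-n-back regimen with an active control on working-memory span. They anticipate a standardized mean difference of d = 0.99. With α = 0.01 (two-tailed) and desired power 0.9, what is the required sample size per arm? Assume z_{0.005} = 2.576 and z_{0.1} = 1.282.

n = 31 per group

For two independent groups with equal n: n = 2·((z_{α/2} + z_β) / d)².
z_{α/2} + z_β = 2.576 + 1.282 = 3.858.
n = 2 × (3.858 / 0.99)² = 2 × 3.897² = 2 × 15.19 = 30.4.
Round up to the next whole participant.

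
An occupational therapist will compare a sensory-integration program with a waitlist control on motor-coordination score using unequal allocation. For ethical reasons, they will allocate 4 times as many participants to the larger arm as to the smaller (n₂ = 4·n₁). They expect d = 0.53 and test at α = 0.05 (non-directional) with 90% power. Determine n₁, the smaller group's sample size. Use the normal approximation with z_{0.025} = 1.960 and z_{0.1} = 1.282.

With allocation ratio k = n₂/n₁ = 4, Var(x̄₁−x̄₂) = σ²(1/n₁ + 1/(k·n₁)) = σ²·(k+1)/(k·n₁).
So n₁ = (1 + 1/k)·((z_{α/2} + z_β)/d)² = 1.250 × (3.242/0.53)².
n₁ = 1.250 × 37.42 = 46.8.
Round up: n₁ = 47, giving n₂ = 4 × 47 = 188.

n₁ = 47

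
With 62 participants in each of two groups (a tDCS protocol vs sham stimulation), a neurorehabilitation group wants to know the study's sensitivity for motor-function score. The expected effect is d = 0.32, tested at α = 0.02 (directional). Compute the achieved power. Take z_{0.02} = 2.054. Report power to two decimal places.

For two equal groups, power = Φ(d·√(n/2) − z_{α}).
d·√(n/2) = 0.32 × √(62/2) = 0.32 × 5.568 = 1.782.
z_β = 1.782 − 2.054 = -0.272.
Power = Φ(-0.272) = 0.393.

power ≈ 0.39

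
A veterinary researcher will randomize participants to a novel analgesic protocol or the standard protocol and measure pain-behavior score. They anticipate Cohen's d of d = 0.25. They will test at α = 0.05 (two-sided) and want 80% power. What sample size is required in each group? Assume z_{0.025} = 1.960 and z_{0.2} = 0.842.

n = 252 per group

For two independent groups with equal n: n = 2·((z_{α/2} + z_β) / d)².
z_{α/2} + z_β = 1.960 + 0.842 = 2.802.
n = 2 × (2.802 / 0.25)² = 2 × 11.208² = 2 × 125.62 = 251.2.
Round up to the next whole participant.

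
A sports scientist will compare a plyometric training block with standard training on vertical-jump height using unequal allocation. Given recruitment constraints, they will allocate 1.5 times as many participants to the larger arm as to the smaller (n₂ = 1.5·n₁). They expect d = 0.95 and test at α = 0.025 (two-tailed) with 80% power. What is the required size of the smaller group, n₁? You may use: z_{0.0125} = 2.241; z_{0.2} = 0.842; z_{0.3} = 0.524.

n₁ = 18

With allocation ratio k = n₂/n₁ = 1.5, Var(x̄₁−x̄₂) = σ²(1/n₁ + 1/(k·n₁)) = σ²·(k+1)/(k·n₁).
So n₁ = (1 + 1/k)·((z_{α/2} + z_β)/d)² = 1.667 × (3.083/0.95)².
n₁ = 1.667 × 10.53 = 17.6.
Round up: n₁ = 18, giving n₂ = 1.5 × 18 = 27.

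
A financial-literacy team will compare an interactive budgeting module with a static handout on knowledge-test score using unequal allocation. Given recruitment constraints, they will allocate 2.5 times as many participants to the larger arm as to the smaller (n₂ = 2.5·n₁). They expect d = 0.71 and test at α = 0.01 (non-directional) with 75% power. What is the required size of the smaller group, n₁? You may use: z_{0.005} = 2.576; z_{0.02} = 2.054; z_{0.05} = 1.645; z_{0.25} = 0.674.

n₁ = 30

With allocation ratio k = n₂/n₁ = 2.5, Var(x̄₁−x̄₂) = σ²(1/n₁ + 1/(k·n₁)) = σ²·(k+1)/(k·n₁).
So n₁ = (1 + 1/k)·((z_{α/2} + z_β)/d)² = 1.400 × (3.250/0.71)².
n₁ = 1.400 × 20.95 = 29.3.
Round up: n₁ = 30, giving n₂ = 2.5 × 30 = 75.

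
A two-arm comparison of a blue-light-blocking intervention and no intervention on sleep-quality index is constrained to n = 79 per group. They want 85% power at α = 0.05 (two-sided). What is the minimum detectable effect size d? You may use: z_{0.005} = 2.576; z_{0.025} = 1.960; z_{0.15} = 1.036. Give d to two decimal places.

d_min ≈ 0.48

For two independent groups of n = 79 each: d_min = (z_{α/2} + z_β)·√(2/n).
z-sum = 1.960 + 1.036 = 2.996.
d_min = 2.996 × √(2/79) = 2.996 × 0.1591 = 0.477.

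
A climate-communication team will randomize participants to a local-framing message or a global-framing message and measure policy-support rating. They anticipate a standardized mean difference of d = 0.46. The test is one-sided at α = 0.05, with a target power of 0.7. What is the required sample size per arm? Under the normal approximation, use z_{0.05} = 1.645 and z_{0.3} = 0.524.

n = 45 per group

For two independent groups with equal n: n = 2·((z_{α} + z_β) / d)².
z_{α} + z_β = 1.645 + 0.524 = 2.169.
n = 2 × (2.169 / 0.46)² = 2 × 4.715² = 2 × 22.23 = 44.5.
Round up to the next whole participant.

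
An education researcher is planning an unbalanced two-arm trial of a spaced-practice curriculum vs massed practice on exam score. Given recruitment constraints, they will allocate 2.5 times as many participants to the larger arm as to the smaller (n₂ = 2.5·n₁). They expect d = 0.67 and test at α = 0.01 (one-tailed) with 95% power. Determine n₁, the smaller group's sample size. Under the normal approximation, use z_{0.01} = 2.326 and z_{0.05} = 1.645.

n₁ = 50

With allocation ratio k = n₂/n₁ = 2.5, Var(x̄₁−x̄₂) = σ²(1/n₁ + 1/(k·n₁)) = σ²·(k+1)/(k·n₁).
So n₁ = (1 + 1/k)·((z_{α} + z_β)/d)² = 1.400 × (3.971/0.67)².
n₁ = 1.400 × 35.13 = 49.2.
Round up: n₁ = 50, giving n₂ = 2.5 × 50 = 125.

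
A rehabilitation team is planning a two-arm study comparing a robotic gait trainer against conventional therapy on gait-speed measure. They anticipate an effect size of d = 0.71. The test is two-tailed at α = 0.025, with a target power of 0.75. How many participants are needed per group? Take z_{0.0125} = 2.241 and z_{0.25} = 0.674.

For two independent groups with equal n: n = 2·((z_{α/2} + z_β) / d)².
z_{α/2} + z_β = 2.241 + 0.674 = 2.915.
n = 2 × (2.915 / 0.71)² = 2 × 4.106² = 2 × 16.86 = 33.7.
Round up to the next whole participant.

n = 34 per group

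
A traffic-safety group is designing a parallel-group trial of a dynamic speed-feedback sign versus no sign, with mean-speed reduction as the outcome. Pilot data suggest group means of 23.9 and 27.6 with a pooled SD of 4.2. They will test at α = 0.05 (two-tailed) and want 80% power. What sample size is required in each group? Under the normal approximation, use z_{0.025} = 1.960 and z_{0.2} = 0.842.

n = 21 per group

Cohen's d = |M₁ − M₂| / SD_pooled = |23.9 − 27.6| / 4.2 = 3.7 / 4.2 = 0.881.
For two independent groups with equal n: n = 2·((z_{α/2} + z_β) / d)².
z_{α/2} + z_β = 1.960 + 0.842 = 2.802.
n = 2 × (2.802 / 0.881)² = 2 × 3.180² = 2 × 10.12 = 20.2.
Round up to the next whole participant.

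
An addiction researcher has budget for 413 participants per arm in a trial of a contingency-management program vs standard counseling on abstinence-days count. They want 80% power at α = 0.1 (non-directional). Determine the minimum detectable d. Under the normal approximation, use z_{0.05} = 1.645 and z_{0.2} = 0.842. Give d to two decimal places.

For two independent groups of n = 413 each: d_min = (z_{α/2} + z_β)·√(2/n).
z-sum = 1.645 + 0.842 = 2.487.
d_min = 2.487 × √(2/413) = 2.487 × 0.0696 = 0.173.

d_min ≈ 0.17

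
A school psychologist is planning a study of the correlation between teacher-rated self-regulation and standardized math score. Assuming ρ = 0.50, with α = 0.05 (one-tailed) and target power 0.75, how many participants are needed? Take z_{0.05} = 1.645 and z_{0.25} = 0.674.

Fisher's z: C = ½·ln((1+r)/(1−r)) = ½·ln(3.0000) = 0.5493.
n = ((z_{α} + z_β)/C)² + 3.
(1.645 + 0.674) / 0.5493 = 2.319 / 0.5493 = 4.222.
n = 4.222² + 3 = 17.82 + 3 = 20.8.
Round up.

n = 21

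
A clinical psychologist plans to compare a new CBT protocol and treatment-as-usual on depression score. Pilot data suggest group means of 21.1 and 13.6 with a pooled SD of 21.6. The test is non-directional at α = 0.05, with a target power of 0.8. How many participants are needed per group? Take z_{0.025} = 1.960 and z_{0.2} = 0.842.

Cohen's d = |M₁ − M₂| / SD_pooled = |21.1 − 13.6| / 21.6 = 7.5 / 21.6 = 0.347.
For two independent groups with equal n: n = 2·((z_{α/2} + z_β) / d)².
z_{α/2} + z_β = 1.960 + 0.842 = 2.802.
n = 2 × (2.802 / 0.347)² = 2 × 8.075² = 2 × 65.20 = 130.4.
Round up to the next whole participant.

n = 131 per group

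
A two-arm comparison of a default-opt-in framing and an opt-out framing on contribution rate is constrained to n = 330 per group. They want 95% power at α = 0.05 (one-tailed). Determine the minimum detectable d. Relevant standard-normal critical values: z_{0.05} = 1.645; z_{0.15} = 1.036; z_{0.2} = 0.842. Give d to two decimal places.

d_min ≈ 0.26

For two independent groups of n = 330 each: d_min = (z_{α} + z_β)·√(2/n).
z-sum = 1.645 + 1.645 = 3.290.
d_min = 3.290 × √(2/330) = 3.290 × 0.0778 = 0.256.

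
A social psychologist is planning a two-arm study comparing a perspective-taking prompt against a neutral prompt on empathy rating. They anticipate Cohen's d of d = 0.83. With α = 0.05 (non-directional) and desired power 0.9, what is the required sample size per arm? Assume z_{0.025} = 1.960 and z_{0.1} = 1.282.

For two independent groups with equal n: n = 2·((z_{α/2} + z_β) / d)².
z_{α/2} + z_β = 1.960 + 1.282 = 3.242.
n = 2 × (3.242 / 0.83)² = 2 × 3.906² = 2 × 15.26 = 30.5.
Round up to the next whole participant.

n = 31 per group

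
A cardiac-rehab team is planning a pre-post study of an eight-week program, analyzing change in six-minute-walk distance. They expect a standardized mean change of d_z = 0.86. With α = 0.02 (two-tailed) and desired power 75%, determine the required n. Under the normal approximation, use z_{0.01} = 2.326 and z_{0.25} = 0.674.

n = 13 pairs

For a paired (one-sample on differences) test: n = ((z_{α/2} + z_β) / d)².
z_{α/2} + z_β = 2.326 + 0.674 = 3.000.
n = (3.000 / 0.86)² = 3.488² = 12.17.
Round up.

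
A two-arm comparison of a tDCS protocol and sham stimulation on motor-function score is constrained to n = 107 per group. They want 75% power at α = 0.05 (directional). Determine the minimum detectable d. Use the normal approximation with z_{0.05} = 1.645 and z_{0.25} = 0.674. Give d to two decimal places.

For two independent groups of n = 107 each: d_min = (z_{α} + z_β)·√(2/n).
z-sum = 1.645 + 0.674 = 2.319.
d_min = 2.319 × √(2/107) = 2.319 × 0.1367 = 0.317.

d_min ≈ 0.32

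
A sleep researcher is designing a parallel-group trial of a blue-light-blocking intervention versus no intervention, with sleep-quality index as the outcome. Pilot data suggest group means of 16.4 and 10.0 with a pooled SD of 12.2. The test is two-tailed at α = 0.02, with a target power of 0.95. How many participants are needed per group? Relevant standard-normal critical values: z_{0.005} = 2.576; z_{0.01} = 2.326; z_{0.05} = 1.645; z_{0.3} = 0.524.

Cohen's d = |M₁ − M₂| / SD_pooled = |16.4 − 10.0| / 12.2 = 6.4 / 12.2 = 0.525.
For two independent groups with equal n: n = 2·((z_{α/2} + z_β) / d)².
z_{α/2} + z_β = 2.326 + 1.645 = 3.971.
n = 2 × (3.971 / 0.525)² = 2 × 7.564² = 2 × 57.21 = 114.4.
Round up to the next whole participant.

n = 115 per group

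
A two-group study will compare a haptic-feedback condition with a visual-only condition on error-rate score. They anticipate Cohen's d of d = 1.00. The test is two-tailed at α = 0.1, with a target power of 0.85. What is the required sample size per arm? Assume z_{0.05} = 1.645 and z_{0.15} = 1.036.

n = 15 per group

For two independent groups with equal n: n = 2·((z_{α/2} + z_β) / d)².
z_{α/2} + z_β = 1.645 + 1.036 = 2.681.
n = 2 × (2.681 / 1.00)² = 2 × 2.681² = 2 × 7.19 = 14.4.
Round up to the next whole participant.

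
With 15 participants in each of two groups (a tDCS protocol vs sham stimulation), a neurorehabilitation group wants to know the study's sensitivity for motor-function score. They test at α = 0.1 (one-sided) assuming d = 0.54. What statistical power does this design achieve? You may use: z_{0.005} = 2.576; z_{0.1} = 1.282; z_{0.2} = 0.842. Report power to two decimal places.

For two equal groups, power = Φ(d·√(n/2) − z_{α}).
d·√(n/2) = 0.54 × √(15/2) = 0.54 × 2.739 = 1.479.
z_β = 1.479 − 1.282 = 0.197.
Power = Φ(0.197) = 0.578.

power ≈ 0.58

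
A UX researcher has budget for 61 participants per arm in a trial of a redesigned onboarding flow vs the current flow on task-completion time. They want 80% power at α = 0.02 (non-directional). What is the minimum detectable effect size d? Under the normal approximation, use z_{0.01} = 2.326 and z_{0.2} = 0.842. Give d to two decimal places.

For two independent groups of n = 61 each: d_min = (z_{α/2} + z_β)·√(2/n).
z-sum = 2.326 + 0.842 = 3.168.
d_min = 3.168 × √(2/61) = 3.168 × 0.1811 = 0.574.

d_min ≈ 0.57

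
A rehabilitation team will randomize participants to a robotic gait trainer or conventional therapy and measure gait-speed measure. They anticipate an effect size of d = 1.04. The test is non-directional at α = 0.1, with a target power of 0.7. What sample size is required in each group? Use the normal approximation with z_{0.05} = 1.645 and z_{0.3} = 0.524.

For two independent groups with equal n: n = 2·((z_{α/2} + z_β) / d)².
z_{α/2} + z_β = 1.645 + 0.524 = 2.169.
n = 2 × (2.169 / 1.04)² = 2 × 2.086² = 2 × 4.35 = 8.7.
Round up to the next whole participant.

n = 9 per group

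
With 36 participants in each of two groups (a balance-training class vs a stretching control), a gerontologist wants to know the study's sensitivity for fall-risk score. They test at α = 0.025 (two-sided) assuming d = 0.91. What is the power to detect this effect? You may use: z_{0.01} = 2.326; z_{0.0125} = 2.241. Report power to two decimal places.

power ≈ 0.95

For two equal groups, power = Φ(d·√(n/2) − z_{α/2}).
d·√(n/2) = 0.91 × √(36/2) = 0.91 × 4.243 = 3.861.
z_β = 3.861 − 2.241 = 1.620.
Power = Φ(1.620) = 0.947.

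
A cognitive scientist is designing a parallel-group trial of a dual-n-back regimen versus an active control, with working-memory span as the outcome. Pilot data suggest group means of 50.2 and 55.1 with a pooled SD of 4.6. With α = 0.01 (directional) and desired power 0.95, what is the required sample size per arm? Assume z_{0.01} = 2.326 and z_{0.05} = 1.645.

n = 28 per group

Cohen's d = |M₁ − M₂| / SD_pooled = |50.2 − 55.1| / 4.6 = 4.9 / 4.6 = 1.065.
For two independent groups with equal n: n = 2·((z_{α} + z_β) / d)².
z_{α} + z_β = 2.326 + 1.645 = 3.971.
n = 2 × (3.971 / 1.065)² = 2 × 3.729² = 2 × 13.90 = 27.8.
Round up to the next whole participant.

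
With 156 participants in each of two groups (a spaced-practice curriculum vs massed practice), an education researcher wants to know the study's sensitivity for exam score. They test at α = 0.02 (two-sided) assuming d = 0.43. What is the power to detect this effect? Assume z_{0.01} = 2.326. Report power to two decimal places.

For two equal groups, power = Φ(d·√(n/2) − z_{α/2}).
d·√(n/2) = 0.43 × √(156/2) = 0.43 × 8.832 = 3.798.
z_β = 3.798 − 2.326 = 1.472.
Power = Φ(1.472) = 0.929.

power ≈ 0.93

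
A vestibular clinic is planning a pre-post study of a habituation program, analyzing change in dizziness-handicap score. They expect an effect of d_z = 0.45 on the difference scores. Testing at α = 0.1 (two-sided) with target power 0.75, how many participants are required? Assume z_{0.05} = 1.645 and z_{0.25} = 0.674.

For a paired (one-sample on differences) test: n = ((z_{α/2} + z_β) / d)².
z_{α/2} + z_β = 1.645 + 0.674 = 2.319.
n = (2.319 / 0.45)² = 5.153² = 26.56.
Round up.

n = 27 pairs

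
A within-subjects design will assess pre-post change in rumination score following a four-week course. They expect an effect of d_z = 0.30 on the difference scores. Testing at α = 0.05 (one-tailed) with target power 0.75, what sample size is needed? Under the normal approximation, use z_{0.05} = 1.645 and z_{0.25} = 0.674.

For a paired (one-sample on differences) test: n = ((z_{α} + z_β) / d)².
z_{α} + z_β = 1.645 + 0.674 = 2.319.
n = (2.319 / 0.30)² = 7.730² = 59.75.
Round up.

n = 60 pairs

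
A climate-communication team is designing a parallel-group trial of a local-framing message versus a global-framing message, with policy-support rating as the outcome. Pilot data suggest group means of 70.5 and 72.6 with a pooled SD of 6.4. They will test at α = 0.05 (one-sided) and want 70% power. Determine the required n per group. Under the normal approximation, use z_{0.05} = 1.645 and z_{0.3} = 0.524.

n = 88 per group

Cohen's d = |M₁ − M₂| / SD_pooled = |70.5 − 72.6| / 6.4 = 2.1 / 6.4 = 0.328.
For two independent groups with equal n: n = 2·((z_{α} + z_β) / d)².
z_{α} + z_β = 1.645 + 0.524 = 2.169.
n = 2 × (2.169 / 0.328)² = 2 × 6.613² = 2 × 43.73 = 87.5.
Round up to the next whole participant.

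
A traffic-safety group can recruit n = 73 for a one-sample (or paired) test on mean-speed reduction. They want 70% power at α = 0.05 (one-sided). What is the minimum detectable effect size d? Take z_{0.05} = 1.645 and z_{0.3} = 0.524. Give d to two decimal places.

d_min ≈ 0.25

For a single sample (or paired design) of n = 73: d_min = (z_{α} + z_β)/√n.
z-sum = 1.645 + 0.524 = 2.169.
d_min = 2.169 / √73 = 2.169 / 8.544 = 0.254.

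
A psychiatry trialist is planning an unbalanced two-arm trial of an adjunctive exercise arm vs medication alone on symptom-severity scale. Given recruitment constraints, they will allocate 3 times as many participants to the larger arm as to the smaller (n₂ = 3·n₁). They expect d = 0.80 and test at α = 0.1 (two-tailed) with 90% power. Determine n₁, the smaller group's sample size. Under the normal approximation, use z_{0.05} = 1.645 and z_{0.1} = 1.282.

n₁ = 18

With allocation ratio k = n₂/n₁ = 3, Var(x̄₁−x̄₂) = σ²(1/n₁ + 1/(k·n₁)) = σ²·(k+1)/(k·n₁).
So n₁ = (1 + 1/k)·((z_{α/2} + z_β)/d)² = 1.333 × (2.927/0.80)².
n₁ = 1.333 × 13.39 = 17.8.
Round up: n₁ = 18, giving n₂ = 3 × 18 = 54.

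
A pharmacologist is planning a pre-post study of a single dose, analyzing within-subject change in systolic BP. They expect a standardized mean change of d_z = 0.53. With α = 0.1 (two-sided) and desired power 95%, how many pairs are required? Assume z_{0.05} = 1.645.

For a paired (one-sample on differences) test: n = ((z_{α/2} + z_β) / d)².
z_{α/2} + z_β = 1.645 + 1.645 = 3.290.
n = (3.290 / 0.53)² = 6.208² = 38.53.
Round up.

n = 39 pairs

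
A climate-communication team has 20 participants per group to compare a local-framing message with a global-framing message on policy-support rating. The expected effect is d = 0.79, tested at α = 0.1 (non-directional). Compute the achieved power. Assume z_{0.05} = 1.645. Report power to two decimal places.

For two equal groups, power = Φ(d·√(n/2) − z_{α/2}).
d·√(n/2) = 0.79 × √(20/2) = 0.79 × 3.162 = 2.498.
z_β = 2.498 − 1.645 = 0.853.
Power = Φ(0.853) = 0.803.

power ≈ 0.80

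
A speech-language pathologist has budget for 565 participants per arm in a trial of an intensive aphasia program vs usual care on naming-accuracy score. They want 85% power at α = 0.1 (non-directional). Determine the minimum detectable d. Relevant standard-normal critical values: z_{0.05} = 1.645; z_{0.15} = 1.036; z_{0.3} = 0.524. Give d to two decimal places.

d_min ≈ 0.16

For two independent groups of n = 565 each: d_min = (z_{α/2} + z_β)·√(2/n).
z-sum = 1.645 + 1.036 = 2.681.
d_min = 2.681 × √(2/565) = 2.681 × 0.0595 = 0.160.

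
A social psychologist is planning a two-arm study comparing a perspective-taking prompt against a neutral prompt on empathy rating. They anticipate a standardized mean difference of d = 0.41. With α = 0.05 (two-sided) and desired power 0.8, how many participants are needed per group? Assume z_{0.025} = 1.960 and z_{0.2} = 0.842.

n = 94 per group

For two independent groups with equal n: n = 2·((z_{α/2} + z_β) / d)².
z_{α/2} + z_β = 1.960 + 0.842 = 2.802.
n = 2 × (2.802 / 0.41)² = 2 × 6.834² = 2 × 46.71 = 93.4.
Round up to the next whole participant.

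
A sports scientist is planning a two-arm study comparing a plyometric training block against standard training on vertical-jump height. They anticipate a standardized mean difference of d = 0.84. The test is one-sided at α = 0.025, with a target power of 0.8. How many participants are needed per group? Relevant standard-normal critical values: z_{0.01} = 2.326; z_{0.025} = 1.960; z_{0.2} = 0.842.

For two independent groups with equal n: n = 2·((z_{α} + z_β) / d)².
z_{α} + z_β = 1.960 + 0.842 = 2.802.
n = 2 × (2.802 / 0.84)² = 2 × 3.336² = 2 × 11.13 = 22.3.
Round up to the next whole participant.

n = 23 per group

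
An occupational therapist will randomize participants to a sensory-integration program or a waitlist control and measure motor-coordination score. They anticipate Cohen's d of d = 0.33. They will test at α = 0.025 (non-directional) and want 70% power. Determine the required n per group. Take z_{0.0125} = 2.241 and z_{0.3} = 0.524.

For two independent groups with equal n: n = 2·((z_{α/2} + z_β) / d)².
z_{α/2} + z_β = 2.241 + 0.524 = 2.765.
n = 2 × (2.765 / 0.33)² = 2 × 8.379² = 2 × 70.20 = 140.4.
Round up to the next whole participant.

n = 141 per group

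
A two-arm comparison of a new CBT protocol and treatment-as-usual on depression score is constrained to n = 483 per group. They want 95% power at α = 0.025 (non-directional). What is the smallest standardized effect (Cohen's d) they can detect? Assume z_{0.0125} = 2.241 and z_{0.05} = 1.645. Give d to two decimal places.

d_min ≈ 0.25

For two independent groups of n = 483 each: d_min = (z_{α/2} + z_β)·√(2/n).
z-sum = 2.241 + 1.645 = 3.886.
d_min = 3.886 × √(2/483) = 3.886 × 0.0643 = 0.250.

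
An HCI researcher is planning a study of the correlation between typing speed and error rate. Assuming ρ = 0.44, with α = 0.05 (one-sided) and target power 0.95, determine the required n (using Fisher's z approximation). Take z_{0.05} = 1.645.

n = 52

Fisher's z: C = ½·ln((1+r)/(1−r)) = ½·ln(2.5714) = 0.4722.
n = ((z_{α} + z_β)/C)² + 3.
(1.645 + 1.645) / 0.4722 = 3.290 / 0.4722 = 6.967.
n = 6.967² + 3 = 48.54 + 3 = 51.5.
Round up.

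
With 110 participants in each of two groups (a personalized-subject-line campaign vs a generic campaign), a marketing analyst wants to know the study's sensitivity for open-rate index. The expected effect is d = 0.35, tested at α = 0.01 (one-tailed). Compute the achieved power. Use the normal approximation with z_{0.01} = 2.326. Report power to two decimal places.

power ≈ 0.61

For two equal groups, power = Φ(d·√(n/2) − z_{α}).
d·√(n/2) = 0.35 × √(110/2) = 0.35 × 7.416 = 2.596.
z_β = 2.596 − 2.326 = 0.270.
Power = Φ(0.270) = 0.606.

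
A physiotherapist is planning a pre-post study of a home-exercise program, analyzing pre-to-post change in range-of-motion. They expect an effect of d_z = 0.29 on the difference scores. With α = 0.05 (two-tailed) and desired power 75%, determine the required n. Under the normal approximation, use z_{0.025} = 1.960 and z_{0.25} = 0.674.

For a paired (one-sample on differences) test: n = ((z_{α/2} + z_β) / d)².
z_{α/2} + z_β = 1.960 + 0.674 = 2.634.
n = (2.634 / 0.29)² = 9.083² = 82.50.
Round up.

n = 83 pairs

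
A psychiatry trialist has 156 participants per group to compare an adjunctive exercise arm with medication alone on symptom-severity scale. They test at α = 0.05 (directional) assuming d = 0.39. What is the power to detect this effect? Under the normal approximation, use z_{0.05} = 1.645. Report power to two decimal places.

For two equal groups, power = Φ(d·√(n/2) − z_{α}).
d·√(n/2) = 0.39 × √(156/2) = 0.39 × 8.832 = 3.444.
z_β = 3.444 − 1.645 = 1.799.
Power = Φ(1.799) = 0.964.

power ≈ 0.96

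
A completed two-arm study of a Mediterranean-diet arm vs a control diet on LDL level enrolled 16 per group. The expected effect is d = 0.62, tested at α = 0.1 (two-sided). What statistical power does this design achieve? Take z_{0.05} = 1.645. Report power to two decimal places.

power ≈ 0.54

For two equal groups, power = Φ(d·√(n/2) − z_{α/2}).
d·√(n/2) = 0.62 × √(16/2) = 0.62 × 2.828 = 1.754.
z_β = 1.754 − 1.645 = 0.109.
Power = Φ(0.109) = 0.543.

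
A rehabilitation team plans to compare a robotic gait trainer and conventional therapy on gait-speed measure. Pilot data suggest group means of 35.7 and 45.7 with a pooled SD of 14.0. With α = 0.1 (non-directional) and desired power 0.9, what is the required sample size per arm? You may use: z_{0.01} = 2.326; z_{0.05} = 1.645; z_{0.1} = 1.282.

Cohen's d = |M₁ − M₂| / SD_pooled = |35.7 − 45.7| / 14.0 = 10.0 / 14.0 = 0.714.
For two independent groups with equal n: n = 2·((z_{α/2} + z_β) / d)².
z_{α/2} + z_β = 1.645 + 1.282 = 2.927.
n = 2 × (2.927 / 0.714)² = 2 × 4.099² = 2 × 16.81 = 33.6.
Round up to the next whole participant.

n = 34 per group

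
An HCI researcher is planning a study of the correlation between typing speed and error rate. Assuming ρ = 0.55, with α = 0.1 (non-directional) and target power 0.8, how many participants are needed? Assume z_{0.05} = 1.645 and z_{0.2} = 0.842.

n = 20

Fisher's z: C = ½·ln((1+r)/(1−r)) = ½·ln(3.4444) = 0.6184.
n = ((z_{α/2} + z_β)/C)² + 3.
(1.645 + 0.842) / 0.6184 = 2.487 / 0.6184 = 4.022.
n = 4.022² + 3 = 16.17 + 3 = 19.2.
Round up.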